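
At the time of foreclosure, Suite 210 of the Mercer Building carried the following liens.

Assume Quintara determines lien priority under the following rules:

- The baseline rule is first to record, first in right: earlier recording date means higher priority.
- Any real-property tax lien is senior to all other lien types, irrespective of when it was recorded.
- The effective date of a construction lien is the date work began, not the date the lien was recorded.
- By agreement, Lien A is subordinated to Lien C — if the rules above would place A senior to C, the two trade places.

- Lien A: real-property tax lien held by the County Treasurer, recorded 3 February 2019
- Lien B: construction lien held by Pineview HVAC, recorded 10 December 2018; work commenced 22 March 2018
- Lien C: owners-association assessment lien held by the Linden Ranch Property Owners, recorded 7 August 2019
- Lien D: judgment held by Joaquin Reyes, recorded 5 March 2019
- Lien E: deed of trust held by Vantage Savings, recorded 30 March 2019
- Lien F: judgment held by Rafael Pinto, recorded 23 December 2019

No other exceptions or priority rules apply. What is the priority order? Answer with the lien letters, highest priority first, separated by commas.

C, B, D, E, A, F

Adjusting effective dates: B is treated as recorded 22 March 2018, the work-commencement date.
A is a real-property tax lien and takes priority over every other lien.
The other liens, earliest effective date first: B (22 March 2018), D (5 March 2019), E (30 March 2019), C (7 August 2019), F (23 December 2019).
Because A would otherwise rank above C, the subordination swaps them.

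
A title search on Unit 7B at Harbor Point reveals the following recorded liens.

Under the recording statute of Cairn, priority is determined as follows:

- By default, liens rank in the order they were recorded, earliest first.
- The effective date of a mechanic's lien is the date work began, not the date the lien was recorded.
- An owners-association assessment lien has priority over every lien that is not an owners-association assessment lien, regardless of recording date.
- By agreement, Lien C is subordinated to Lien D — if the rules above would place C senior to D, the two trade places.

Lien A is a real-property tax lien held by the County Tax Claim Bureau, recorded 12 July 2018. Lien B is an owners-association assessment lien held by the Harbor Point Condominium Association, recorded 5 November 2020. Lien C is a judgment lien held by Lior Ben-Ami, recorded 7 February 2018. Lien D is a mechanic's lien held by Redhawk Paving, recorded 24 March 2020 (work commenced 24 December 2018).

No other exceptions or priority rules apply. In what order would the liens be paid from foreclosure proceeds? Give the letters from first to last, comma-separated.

Effective dates: D relates back to 24 December 2018 (work commenced).
As an owners-association assessment lien, B is senior to every other lien.
Remaining liens by effective date: C (7 February 2018), A (12 July 2018), D (24 December 2018).
Because C would otherwise rank above D, the subordination swaps them.

B, D, A, C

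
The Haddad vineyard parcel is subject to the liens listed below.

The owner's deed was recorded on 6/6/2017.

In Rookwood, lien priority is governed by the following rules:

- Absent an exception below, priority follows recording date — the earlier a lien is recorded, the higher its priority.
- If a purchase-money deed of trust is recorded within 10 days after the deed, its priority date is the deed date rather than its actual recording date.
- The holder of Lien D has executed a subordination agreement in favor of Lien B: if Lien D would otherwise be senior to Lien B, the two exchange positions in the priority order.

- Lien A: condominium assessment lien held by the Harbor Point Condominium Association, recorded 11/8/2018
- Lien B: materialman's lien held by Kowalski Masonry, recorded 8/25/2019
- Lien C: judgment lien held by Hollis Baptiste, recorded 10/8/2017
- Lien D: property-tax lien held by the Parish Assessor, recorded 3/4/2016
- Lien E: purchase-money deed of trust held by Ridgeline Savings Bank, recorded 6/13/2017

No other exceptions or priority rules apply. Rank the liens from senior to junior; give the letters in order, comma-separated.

Effective dates: E was recorded within the 10-day window, so its effective date is the deed date 6/6/2017.
By effective date, earliest first: D (3/4/2016), E (6/6/2017), C (10/8/2017), A (11/8/2018), B (8/25/2019).
The subordination applies — D was senior to B — so D and B swap.

B, E, C, A, D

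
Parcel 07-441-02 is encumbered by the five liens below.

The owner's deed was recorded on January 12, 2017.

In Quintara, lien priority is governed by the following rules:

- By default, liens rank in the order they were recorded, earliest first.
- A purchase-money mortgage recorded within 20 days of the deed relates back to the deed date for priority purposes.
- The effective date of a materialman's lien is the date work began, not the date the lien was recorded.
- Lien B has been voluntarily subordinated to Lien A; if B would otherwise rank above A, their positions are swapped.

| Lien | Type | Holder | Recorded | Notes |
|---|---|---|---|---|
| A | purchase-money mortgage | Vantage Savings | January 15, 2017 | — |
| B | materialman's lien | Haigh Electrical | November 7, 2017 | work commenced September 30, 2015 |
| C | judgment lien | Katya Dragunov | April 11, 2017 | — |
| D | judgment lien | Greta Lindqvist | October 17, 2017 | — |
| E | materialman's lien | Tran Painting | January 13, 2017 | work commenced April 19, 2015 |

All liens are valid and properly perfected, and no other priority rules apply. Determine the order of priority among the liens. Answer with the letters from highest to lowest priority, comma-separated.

E, A, B, C, D

Effective dates: A's effective date is the deed date, January 12, 2017; B's effective date is September 30, 2015, when work began; E is treated as recorded April 19, 2015, the work-commencement date.
Ordering by effective date: E (April 19, 2015), B (September 30, 2015), A (January 12, 2017), C (April 11, 2017), D (October 17, 2017).
Because B would otherwise rank above A, the subordination swaps them.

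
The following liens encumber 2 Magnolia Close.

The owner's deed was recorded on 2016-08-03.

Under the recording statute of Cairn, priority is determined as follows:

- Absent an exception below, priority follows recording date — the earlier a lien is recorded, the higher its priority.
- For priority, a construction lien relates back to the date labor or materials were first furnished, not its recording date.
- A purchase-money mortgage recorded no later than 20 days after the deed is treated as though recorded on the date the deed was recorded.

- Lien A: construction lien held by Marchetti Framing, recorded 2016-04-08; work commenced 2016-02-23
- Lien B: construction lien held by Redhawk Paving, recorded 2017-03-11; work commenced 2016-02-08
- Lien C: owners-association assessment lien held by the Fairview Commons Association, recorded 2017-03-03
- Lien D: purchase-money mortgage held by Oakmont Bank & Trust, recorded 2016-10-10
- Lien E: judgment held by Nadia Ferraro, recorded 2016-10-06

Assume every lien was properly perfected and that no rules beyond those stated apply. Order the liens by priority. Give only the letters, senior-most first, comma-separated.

B, A, E, D, C

Adjusting effective dates: A is treated as recorded 2016-02-23, the work-commencement date; B relates back to 2016-02-08 (work commenced); D was recorded 68 days after the deed — beyond 20 days — so no relation-back applies.
Ordering by effective date: B (2016-02-08), A (2016-02-23), E (2016-10-06), D (2016-10-10), C (2017-03-03).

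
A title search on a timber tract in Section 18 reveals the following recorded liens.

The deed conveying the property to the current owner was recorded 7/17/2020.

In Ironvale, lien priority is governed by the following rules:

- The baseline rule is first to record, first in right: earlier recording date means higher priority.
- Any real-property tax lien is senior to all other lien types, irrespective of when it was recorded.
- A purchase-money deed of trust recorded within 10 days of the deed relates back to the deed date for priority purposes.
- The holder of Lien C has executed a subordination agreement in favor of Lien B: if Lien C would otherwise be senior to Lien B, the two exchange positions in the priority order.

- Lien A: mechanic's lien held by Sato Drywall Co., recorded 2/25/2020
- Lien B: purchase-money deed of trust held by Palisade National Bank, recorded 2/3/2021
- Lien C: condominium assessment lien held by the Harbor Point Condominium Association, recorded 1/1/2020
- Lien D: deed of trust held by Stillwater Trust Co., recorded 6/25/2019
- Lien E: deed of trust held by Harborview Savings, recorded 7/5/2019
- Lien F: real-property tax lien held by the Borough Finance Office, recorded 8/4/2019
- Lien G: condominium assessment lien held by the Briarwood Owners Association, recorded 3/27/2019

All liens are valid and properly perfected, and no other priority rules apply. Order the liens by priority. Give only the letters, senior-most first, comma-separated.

Adjusting effective dates: B was recorded 201 days after the deed — beyond 10 days — so no relation-back applies.
F is a real-property tax lien and takes priority over every other lien.
Remaining liens by effective date: G (3/27/2019), D (6/25/2019), E (7/5/2019), C (1/1/2020), A (2/25/2020), B (2/3/2021).
C is senior to B before the subordination, so the two trade places.

F, G, D, E, B, A, C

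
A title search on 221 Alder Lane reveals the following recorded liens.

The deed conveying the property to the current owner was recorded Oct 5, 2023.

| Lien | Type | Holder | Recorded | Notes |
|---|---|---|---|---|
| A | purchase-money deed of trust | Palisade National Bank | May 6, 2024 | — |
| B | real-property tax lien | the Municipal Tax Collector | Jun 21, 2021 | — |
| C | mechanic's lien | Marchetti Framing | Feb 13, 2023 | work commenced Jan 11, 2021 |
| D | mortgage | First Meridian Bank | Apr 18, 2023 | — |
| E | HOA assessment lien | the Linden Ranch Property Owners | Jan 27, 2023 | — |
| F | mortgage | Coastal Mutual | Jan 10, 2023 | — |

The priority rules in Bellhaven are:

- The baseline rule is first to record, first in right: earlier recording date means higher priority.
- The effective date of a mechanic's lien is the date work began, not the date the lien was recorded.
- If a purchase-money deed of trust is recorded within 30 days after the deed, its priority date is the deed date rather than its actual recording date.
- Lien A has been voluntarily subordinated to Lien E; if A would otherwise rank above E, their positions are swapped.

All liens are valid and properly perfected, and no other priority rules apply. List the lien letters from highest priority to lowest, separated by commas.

C, B, F, E, D, A

Adjusting effective dates: A was recorded 214 days after the deed — beyond 30 days — so no relation-back applies; C relates back to Jan 11, 2021 (work commenced).
By effective date: C (Jan 11, 2021), B (Jun 21, 2021), F (Jan 10, 2023), E (Jan 27, 2023), D (Apr 18, 2023), A (May 6, 2024).
Since A is not senior to E, the subordination leaves the order unchanged.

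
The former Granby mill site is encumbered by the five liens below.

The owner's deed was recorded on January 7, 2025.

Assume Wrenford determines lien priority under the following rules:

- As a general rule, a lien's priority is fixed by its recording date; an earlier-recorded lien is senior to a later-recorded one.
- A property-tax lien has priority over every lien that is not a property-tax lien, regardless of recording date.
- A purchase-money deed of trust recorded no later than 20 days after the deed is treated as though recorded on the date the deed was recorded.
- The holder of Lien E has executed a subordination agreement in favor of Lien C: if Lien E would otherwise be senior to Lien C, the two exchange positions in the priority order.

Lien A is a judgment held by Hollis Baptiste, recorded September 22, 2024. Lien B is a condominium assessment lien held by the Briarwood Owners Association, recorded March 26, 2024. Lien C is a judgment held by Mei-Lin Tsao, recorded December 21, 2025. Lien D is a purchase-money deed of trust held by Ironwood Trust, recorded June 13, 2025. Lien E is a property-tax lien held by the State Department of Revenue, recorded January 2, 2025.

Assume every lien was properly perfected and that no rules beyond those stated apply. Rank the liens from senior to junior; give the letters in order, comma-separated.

First, effective dates: D was recorded 157 days after the deed, outside the 20-day window, so it keeps its recording date.
As a property-tax lien, E is senior to every other lien.
Among the remaining liens, by effective date: B (March 26, 2024), A (September 22, 2024), D (June 13, 2025), C (December 21, 2025).
The subordination applies — E was senior to C — so E and C swap.

C, B, A, D, E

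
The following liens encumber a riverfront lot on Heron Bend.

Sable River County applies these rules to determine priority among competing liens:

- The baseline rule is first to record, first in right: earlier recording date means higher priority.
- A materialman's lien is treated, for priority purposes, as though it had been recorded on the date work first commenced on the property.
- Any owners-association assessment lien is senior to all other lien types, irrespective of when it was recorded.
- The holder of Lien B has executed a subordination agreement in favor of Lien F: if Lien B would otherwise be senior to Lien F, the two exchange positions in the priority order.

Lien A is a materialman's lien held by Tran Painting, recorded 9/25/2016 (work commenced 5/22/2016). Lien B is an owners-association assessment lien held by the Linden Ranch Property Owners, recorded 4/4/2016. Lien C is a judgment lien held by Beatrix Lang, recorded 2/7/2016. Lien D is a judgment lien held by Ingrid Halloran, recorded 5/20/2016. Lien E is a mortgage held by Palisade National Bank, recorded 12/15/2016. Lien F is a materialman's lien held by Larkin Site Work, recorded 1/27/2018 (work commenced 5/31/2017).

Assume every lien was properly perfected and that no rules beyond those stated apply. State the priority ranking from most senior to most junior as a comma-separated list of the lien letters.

F, C, D, A, E, B

Adjusting effective dates: A is treated as recorded 5/22/2016, the work-commencement date; F relates back to 5/31/2017 (work commenced).
B is an owners-association assessment lien and takes priority over every other lien.
Among the remaining liens, by effective date: C (2/7/2016), D (5/20/2016), A (5/22/2016), E (12/15/2016), F (5/31/2017).
The subordination applies — B was senior to F — so B and F swap.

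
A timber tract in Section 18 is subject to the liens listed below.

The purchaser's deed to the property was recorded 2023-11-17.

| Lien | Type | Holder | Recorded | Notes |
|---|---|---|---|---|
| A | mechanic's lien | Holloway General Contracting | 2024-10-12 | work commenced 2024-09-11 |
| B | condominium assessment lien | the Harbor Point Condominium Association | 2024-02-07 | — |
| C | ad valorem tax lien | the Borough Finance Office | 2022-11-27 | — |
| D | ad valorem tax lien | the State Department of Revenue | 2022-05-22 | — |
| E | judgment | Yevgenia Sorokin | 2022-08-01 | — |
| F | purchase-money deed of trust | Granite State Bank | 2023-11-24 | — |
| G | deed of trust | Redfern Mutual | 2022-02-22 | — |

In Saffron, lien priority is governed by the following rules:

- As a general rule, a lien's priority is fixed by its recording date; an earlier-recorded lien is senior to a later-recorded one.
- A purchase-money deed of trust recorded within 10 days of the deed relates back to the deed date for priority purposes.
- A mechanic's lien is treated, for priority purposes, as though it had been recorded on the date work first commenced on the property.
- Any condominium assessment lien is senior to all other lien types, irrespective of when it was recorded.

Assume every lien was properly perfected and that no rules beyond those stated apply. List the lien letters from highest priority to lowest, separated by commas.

Adjusting effective dates: A's effective date is 2024-09-11, when work began; F relates back to the deed date 2023-11-17.
B, as a condominium assessment lien, has superpriority and ranks first.
Ordering the rest by effective date: G (2022-02-22), D (2022-05-22), E (2022-08-01), C (2022-11-27), F (2023-11-17), A (2024-09-11).

B, G, D, E, C, F, A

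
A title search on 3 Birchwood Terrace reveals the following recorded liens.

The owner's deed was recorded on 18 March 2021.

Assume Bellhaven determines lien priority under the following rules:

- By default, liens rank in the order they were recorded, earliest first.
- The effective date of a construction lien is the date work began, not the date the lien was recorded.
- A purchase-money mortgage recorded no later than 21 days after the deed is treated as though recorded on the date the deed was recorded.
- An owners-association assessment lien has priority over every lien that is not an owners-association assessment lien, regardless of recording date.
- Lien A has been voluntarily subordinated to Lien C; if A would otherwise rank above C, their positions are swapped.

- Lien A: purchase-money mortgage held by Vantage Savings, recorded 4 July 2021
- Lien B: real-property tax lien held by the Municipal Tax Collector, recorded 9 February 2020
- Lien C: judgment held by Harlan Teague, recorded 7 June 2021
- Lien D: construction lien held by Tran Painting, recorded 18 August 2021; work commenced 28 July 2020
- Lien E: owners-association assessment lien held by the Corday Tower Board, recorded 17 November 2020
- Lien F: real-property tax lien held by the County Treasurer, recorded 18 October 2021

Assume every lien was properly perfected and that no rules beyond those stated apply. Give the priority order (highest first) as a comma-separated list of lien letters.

Effective dates: A was recorded 108 days after the deed, outside the 21-day window, so it keeps its recording date; D is treated as recorded 28 July 2020, the work-commencement date.
E is an owners-association assessment lien and takes priority over every other lien.
Among the remaining liens, by effective date: B (9 February 2020), D (28 July 2020), C (7 June 2021), A (4 July 2021), F (18 October 2021).
A is already junior to C, so the subordination agreement changes nothing.

E, B, D, C, A, F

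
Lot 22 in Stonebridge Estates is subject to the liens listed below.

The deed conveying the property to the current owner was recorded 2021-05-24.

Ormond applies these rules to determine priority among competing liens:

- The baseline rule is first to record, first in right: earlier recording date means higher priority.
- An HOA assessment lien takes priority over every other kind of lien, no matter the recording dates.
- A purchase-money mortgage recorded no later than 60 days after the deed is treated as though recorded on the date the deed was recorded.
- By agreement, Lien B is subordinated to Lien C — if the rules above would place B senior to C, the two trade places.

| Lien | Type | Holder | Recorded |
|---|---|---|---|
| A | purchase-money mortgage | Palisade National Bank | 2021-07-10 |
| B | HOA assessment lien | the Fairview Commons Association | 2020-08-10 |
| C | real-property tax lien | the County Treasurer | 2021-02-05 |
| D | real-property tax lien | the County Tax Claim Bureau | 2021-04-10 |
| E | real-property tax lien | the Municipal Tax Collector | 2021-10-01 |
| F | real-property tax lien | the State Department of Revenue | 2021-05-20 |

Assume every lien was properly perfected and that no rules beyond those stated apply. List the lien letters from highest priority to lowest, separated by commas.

Adjusting effective dates: A relates back to the deed date 2021-05-24.
B is an HOA assessment lien and takes priority over every other lien.
Ordering the rest by effective date: C (2021-02-05), D (2021-04-10), F (2021-05-20), A (2021-05-24), E (2021-10-01).
The subordination applies — B was senior to C — so B and C swap.

C, B, D, F, A, E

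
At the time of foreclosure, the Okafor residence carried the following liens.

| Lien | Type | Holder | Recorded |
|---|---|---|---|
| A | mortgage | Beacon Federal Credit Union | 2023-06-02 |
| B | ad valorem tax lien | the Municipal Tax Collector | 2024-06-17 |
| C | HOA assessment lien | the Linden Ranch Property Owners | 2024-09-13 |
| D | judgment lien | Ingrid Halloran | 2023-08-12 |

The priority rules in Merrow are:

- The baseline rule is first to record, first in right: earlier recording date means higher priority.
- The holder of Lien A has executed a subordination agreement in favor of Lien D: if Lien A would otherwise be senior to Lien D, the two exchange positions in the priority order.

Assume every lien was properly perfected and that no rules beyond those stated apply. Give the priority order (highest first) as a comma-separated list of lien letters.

By effective date: A (2023-06-02), D (2023-08-12), B (2024-06-17), C (2024-09-13).
Because A would otherwise rank above D, the subordination swaps them.

D, A, B, C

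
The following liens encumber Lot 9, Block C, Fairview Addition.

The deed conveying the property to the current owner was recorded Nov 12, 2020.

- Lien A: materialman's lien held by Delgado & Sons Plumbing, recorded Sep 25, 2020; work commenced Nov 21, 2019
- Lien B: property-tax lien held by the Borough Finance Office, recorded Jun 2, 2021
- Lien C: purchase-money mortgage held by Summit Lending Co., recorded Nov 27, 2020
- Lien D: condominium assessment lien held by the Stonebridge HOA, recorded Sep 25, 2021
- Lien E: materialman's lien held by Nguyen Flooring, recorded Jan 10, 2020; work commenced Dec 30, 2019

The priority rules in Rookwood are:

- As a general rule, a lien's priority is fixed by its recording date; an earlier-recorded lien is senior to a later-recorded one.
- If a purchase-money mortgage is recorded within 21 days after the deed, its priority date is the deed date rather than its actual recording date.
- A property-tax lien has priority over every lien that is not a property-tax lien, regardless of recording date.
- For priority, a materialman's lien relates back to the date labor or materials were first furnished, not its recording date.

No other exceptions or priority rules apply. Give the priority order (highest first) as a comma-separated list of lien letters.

Effective dates: A is treated as recorded Nov 21, 2019, the work-commencement date; C relates back to the deed date Nov 12, 2020; E's effective date is Dec 30, 2019, when work began.
As a property-tax lien, B is senior to every other lien.
Among the remaining liens, by effective date: A (Nov 21, 2019), E (Dec 30, 2019), C (Nov 12, 2020), D (Sep 25, 2021).

B, A, E, C, D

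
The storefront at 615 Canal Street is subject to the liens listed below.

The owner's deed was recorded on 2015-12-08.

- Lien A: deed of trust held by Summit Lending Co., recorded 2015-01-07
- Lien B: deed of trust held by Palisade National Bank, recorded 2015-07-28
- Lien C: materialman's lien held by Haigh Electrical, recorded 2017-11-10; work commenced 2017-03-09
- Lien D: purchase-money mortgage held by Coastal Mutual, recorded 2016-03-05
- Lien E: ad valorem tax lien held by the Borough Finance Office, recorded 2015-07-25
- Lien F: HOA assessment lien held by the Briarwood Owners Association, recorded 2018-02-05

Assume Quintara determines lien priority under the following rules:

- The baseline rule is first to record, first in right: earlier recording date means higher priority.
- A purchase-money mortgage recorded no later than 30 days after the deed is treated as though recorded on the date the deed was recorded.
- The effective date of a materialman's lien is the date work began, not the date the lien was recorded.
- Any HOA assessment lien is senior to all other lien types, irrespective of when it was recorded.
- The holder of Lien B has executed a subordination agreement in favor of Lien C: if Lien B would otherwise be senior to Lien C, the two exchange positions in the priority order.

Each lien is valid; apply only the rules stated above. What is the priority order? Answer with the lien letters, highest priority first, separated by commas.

F, A, E, C, D, B

First, effective dates: C relates back to 2017-03-09 (work commenced); D was recorded 88 days after the deed, outside the 30-day window, so it keeps its recording date.
As an HOA assessment lien, F is senior to every other lien.
Among the remaining liens, by effective date: A (2015-01-07), E (2015-07-25), B (2015-07-28), D (2016-03-05), C (2017-03-09).
Because B would otherwise rank above C, the subordination swaps them.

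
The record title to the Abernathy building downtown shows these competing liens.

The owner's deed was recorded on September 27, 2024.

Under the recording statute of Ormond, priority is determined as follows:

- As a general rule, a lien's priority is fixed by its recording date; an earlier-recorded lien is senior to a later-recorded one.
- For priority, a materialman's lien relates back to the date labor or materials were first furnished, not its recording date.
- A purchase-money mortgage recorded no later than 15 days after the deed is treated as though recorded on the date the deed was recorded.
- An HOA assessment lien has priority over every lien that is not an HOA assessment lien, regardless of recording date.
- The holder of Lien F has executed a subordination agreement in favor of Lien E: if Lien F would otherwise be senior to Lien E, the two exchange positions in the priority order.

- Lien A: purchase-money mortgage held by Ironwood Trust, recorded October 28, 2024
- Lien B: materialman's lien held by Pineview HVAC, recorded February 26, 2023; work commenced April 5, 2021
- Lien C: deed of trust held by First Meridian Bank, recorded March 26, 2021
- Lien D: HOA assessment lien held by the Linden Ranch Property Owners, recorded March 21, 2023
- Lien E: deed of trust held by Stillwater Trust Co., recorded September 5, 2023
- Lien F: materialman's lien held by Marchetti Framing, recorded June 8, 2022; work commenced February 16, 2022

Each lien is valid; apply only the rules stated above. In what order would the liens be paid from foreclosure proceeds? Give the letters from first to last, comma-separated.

D, C, B, E, F, A

Effective dates: A was recorded 31 days after the deed, outside the 15-day window, so it keeps its recording date; B is treated as recorded April 5, 2021, the work-commencement date; F's effective date is February 16, 2022, when work began.
D, as an HOA assessment lien, has superpriority and ranks first.
Remaining liens by effective date: C (March 26, 2021), B (April 5, 2021), F (February 16, 2022), E (September 5, 2023), A (October 28, 2024).
The subordination applies — F was senior to E — so F and E swap.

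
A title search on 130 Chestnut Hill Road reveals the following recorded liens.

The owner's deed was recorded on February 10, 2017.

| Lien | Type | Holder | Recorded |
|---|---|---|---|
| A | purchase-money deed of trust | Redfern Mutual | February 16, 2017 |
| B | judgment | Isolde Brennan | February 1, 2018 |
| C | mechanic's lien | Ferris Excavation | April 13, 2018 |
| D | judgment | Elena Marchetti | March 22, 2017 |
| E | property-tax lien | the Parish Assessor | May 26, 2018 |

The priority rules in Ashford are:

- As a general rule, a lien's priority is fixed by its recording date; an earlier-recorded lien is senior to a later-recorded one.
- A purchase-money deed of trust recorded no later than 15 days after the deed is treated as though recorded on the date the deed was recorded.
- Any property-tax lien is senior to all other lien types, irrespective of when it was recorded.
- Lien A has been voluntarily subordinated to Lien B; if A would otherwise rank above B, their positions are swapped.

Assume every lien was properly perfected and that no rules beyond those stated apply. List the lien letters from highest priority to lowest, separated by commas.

Adjusting effective dates: A was recorded within the 15-day window, so its effective date is the deed date February 10, 2017.
E, as a property-tax lien, has superpriority and ranks first.
Remaining liens by effective date: A (February 10, 2017), D (March 22, 2017), B (February 1, 2018), C (April 13, 2018).
The subordination applies — A was senior to B — so A and B swap.

E, B, D, A, C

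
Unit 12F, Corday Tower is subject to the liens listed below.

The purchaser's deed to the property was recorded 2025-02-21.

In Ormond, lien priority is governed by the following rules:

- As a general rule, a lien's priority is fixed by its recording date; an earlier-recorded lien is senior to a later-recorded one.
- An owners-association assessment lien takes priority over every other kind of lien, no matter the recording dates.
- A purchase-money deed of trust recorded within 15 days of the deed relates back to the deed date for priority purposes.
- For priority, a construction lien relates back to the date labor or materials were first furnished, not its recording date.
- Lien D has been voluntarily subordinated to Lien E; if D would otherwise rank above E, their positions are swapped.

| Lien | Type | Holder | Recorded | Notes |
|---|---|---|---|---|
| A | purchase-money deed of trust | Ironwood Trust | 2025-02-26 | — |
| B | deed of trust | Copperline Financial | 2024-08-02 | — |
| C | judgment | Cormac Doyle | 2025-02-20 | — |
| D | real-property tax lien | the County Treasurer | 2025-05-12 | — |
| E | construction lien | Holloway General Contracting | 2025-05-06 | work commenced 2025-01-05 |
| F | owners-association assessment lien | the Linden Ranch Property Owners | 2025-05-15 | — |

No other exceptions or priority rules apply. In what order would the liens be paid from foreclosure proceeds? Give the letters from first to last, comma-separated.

F, B, E, C, A, D

Effective dates: A's effective date is the deed date, 2025-02-21; E's effective date is 2025-01-05, when work began.
F is an owners-association assessment lien and takes priority over every other lien.
Among the remaining liens, by effective date: B (2024-08-02), E (2025-01-05), C (2025-02-20), A (2025-02-21), D (2025-05-12).
Since D is not senior to E, the subordination leaves the order unchanged.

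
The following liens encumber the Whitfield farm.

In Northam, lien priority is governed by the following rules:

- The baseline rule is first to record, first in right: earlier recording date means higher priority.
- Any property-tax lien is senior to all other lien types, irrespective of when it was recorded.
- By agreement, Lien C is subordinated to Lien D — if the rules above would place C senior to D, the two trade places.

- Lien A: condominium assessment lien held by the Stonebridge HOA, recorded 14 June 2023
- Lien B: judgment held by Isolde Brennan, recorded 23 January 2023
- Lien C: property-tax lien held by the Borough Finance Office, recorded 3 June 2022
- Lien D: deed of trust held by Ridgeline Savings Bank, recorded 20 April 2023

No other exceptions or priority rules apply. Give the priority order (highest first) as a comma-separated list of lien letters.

D, B, C, A

C, as a property-tax lien, has superpriority and ranks first.
Among the remaining liens, by effective date: B (23 January 2023), D (20 April 2023), A (14 June 2023).
C is senior to D before the subordination, so the two trade places.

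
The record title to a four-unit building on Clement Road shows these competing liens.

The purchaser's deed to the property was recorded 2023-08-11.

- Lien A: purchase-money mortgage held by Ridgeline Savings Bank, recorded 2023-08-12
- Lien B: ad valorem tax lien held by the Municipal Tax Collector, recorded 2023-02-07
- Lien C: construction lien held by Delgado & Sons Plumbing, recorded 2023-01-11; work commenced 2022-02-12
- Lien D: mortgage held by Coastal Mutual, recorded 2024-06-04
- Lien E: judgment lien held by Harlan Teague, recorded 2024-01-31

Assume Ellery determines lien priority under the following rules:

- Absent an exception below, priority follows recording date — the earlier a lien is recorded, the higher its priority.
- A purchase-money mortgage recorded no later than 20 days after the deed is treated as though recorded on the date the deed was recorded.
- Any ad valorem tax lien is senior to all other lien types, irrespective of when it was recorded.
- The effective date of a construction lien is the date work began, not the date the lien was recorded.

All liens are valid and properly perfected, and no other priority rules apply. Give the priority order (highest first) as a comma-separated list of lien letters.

B, C, A, E, D

Adjusting effective dates: A relates back to the deed date 2023-08-11; C relates back to 2022-02-12 (work commenced).
B, as an ad valorem tax lien, has superpriority and ranks first.
Ordering the rest by effective date: C (2022-02-12), A (2023-08-11), E (2024-01-31), D (2024-06-04).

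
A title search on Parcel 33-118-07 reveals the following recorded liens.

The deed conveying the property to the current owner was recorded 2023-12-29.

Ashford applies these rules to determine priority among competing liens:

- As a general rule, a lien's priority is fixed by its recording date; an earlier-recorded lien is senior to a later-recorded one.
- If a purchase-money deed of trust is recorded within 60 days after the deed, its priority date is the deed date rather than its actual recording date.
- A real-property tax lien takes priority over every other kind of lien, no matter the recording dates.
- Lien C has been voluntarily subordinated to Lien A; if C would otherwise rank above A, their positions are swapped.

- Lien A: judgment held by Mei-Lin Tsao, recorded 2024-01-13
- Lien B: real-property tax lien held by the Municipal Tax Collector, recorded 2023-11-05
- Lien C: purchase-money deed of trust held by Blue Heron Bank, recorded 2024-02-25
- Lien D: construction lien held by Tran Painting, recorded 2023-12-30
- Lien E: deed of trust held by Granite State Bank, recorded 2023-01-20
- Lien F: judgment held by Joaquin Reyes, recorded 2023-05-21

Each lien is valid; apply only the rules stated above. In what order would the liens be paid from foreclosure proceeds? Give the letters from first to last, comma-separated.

First, effective dates: C was recorded within the 60-day window, so its effective date is the deed date 2023-12-29.
B is a real-property tax lien and takes priority over every other lien.
Remaining liens by effective date: E (2023-01-20), F (2023-05-21), C (2023-12-29), D (2023-12-30), A (2024-01-13).
C would otherwise be senior to A, so under the subordination agreement C and A exchange positions.

B, E, F, A, D, C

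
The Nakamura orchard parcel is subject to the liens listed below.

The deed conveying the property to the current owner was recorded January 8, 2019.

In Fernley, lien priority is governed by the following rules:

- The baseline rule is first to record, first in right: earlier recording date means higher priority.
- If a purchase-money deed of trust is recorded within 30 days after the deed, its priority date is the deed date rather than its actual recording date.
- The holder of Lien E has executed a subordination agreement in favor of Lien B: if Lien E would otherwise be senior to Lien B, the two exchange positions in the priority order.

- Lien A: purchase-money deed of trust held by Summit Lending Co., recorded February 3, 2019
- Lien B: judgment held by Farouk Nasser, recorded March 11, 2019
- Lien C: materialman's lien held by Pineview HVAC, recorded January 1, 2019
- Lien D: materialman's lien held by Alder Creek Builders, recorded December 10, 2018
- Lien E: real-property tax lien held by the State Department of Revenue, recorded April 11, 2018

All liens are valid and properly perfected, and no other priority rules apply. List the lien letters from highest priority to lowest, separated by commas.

B, D, C, A, E

Adjusting effective dates: A relates back to the deed date January 8, 2019.
Ordering by effective date: E (April 11, 2018), D (December 10, 2018), C (January 1, 2019), A (January 8, 2019), B (March 11, 2019).
E would otherwise be senior to B, so under the subordination agreement E and B exchange positions.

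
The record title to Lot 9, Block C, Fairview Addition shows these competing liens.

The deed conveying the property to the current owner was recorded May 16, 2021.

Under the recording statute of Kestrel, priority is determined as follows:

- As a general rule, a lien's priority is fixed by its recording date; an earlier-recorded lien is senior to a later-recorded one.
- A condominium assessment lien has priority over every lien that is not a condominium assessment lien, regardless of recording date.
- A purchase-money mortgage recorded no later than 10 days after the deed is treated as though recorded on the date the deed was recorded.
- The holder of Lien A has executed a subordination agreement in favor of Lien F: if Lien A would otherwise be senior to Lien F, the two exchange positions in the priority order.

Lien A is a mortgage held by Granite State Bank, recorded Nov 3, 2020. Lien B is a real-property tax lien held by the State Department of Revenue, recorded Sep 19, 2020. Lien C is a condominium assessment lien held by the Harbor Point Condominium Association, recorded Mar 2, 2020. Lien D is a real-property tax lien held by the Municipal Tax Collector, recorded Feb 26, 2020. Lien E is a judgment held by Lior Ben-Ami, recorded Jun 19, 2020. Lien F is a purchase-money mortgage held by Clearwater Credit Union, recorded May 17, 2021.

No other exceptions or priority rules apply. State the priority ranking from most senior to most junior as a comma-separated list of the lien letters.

Effective dates after the stated exceptions: F was recorded within the 10-day window, so its effective date is the deed date May 16, 2021.
C, as a condominium assessment lien, has superpriority and ranks first.
Ordering the rest by effective date: D (Feb 26, 2020), E (Jun 19, 2020), B (Sep 19, 2020), A (Nov 3, 2020), F (May 16, 2021).
The subordination applies — A was senior to F — so A and F swap.

C, D, E, B, F, A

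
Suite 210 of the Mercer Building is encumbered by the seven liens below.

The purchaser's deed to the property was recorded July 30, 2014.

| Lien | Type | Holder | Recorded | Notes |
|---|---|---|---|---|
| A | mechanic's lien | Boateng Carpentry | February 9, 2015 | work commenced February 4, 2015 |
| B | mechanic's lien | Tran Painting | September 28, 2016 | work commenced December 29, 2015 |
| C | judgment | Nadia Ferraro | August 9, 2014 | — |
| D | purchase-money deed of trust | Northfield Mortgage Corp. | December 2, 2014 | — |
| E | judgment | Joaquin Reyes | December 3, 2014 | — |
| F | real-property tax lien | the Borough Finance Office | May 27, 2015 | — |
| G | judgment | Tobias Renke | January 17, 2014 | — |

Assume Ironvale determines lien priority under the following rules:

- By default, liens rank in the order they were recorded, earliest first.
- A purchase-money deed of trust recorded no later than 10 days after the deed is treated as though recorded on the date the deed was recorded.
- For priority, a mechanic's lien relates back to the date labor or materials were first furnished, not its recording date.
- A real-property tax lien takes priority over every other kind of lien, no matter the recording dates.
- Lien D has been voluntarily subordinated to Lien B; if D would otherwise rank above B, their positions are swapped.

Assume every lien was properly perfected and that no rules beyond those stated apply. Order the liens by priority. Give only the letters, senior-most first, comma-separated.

F, G, C, B, E, A, D

First, effective dates: A relates back to February 4, 2015 (work commenced); B's effective date is December 29, 2015, when work began; D was recorded 125 days after the deed — beyond 10 days — so no relation-back applies.
F is a real-property tax lien, so it outranks all other liens regardless of date.
Ordering the rest by effective date: G (January 17, 2014), C (August 9, 2014), D (December 2, 2014), E (December 3, 2014), A (February 4, 2015), B (December 29, 2015).
Because D would otherwise rank above B, the subordination swaps them.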